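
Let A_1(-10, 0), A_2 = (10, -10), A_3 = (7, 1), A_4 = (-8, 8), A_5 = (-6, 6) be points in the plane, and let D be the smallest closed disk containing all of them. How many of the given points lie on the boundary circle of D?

A smallest enclosing disk is always determined by at most three of the input points on its boundary.
The farthest pair is A_2–A_4 with squared distance 648. The circle on this segment as diameter has centre (1, -1) and r² = 648/4 = 162.
Check A_1: distance² to centre = 122 ≤ 162, so it lies inside.
All remaining points lie in this disk, and no smaller disk contains both endpoints, so this is the minimum enclosing circle.
The points at distance exactly r from the centre are A_2, A_4 — 2 points.

2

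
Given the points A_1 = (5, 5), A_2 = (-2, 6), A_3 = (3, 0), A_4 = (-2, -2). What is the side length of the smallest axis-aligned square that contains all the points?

The bounding box has width 7 and height 8.
An axis-aligned square enclosing the set must have side ≥ max(width, height).
So the minimum side is max(7, 8) = 8.

8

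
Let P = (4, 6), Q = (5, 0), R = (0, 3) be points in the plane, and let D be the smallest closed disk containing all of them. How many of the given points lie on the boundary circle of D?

3

Side lengths²: PQ² = 37, PR² = 25, QR² = 34.
Since PQ² = 37 < 34 + 25 = 59, the triangle is acute, so the smallest enclosing circle is the circumcircle.
Circumcentre = (59/18, 151/54), r² = 15725/1458.
The points at distance exactly r from the centre are P, Q, R — 3 points.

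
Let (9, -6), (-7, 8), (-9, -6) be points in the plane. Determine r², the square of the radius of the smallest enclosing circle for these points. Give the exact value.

Call the three points A, B, C in the order given.
Side lengths²: AB² = 452, AC² = 324, BC² = 200.
Since AB² = 452 < 324 + 200 = 524, the triangle is acute, so the smallest enclosing circle is the circumcircle.
Circumcentre = (0, -1/7), r² = 5650/49.

5650/49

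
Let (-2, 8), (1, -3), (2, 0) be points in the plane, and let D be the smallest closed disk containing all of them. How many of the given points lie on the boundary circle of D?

2

Call the three points A, B, C in the order given.
Side lengths²: AB² = 130, AC² = 80, BC² = 10.
Since AB² = 130 ≥ 80 + 10 = 90, the angle opposite AB is not acute, so the smallest enclosing circle has AB as diameter.
Centre = midpoint of AB = (-0.5, 2.5), r² = 130/4 = 32.5.
The points at distance exactly r from the centre are (-2, 8), (1, -3) — 2 points.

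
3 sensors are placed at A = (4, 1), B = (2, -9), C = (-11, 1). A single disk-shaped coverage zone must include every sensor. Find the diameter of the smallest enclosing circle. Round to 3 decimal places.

Side lengths²: AB² = 104, AC² = 225, BC² = 269.
Since BC² = 269 < 225 + 104 = 329, the triangle is acute, so the smallest enclosing circle is the circumcircle.
Circumcentre = (-3.5, -2.7), r² = 69.94.
Diameter = 2r = 2√(69.94) ≈ 16.726.

16.726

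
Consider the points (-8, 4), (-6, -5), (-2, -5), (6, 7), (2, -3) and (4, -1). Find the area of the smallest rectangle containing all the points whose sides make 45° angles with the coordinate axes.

204

In coordinates u = x + y, v = x − y the rectangle is axis-aligned; the map (x,y)→(u,v) scales areas by 2.
u-values: -4, -11, -7, 13, -1, 3; range = 13 − (-11) = 24.
v-values: -12, -1, 3, -1, 5, 5; range = 5 − (-12) = 17.
Area = (24 × 17) / 2 = 204.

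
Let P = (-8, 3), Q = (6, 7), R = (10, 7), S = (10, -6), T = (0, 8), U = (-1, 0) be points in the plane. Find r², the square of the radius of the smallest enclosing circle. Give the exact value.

The minimum enclosing circle of a finite set is fixed by two of the points (as a diameter) or three (as a circumcircle).
The minimum enclosing circle is determined by three boundary points: P, R, S.
Their circumcentre is (2, 0.5) with r² = 106.25.
The farthest remaining point T is at distance² 60.25 ≤ 106.25.

106.25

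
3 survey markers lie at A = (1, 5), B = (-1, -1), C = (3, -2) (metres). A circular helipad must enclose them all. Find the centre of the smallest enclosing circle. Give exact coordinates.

Side lengths²: AB² = 40, AC² = 53, BC² = 17.
Since AC² = 53 < 40 + 17 = 57, the triangle is acute, so the smallest enclosing circle is the circumcircle.
Circumcentre = (45/26, 37/26), r² = 4505/338.
Centre = (45/26, 37/26).

(45/26, 37/26)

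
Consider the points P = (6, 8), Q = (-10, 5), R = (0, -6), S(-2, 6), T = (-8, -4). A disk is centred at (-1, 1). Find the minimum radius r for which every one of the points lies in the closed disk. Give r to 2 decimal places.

The required radius is the distance from (-1, 1) to the farthest point.
Squared distances: 98, 97, 50, 26, 74.
Maximum is 98, attained at P.
r = √98 ≈ 9.90.

9.90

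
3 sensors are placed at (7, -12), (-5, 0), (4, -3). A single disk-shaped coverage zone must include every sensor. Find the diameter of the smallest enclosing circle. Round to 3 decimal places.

Call the three points A, B, C in the order given.
Side lengths²: AB² = 288, AC² = 90, BC² = 90.
Since AB² = 288 ≥ 90 + 90 = 180, the angle opposite AB is not acute, so the smallest enclosing circle has AB as diameter.
Centre = midpoint of AB = (1, -6), r² = 288/4 = 72.
Diameter = 2r = 2√72 ≈ 16.971.

16.971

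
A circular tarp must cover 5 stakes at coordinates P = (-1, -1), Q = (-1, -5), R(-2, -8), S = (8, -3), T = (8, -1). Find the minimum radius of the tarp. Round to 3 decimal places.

6.103

The farthest pair is R–T with squared distance 149. The circle on this segment as diameter has centre (3, -4.5) and r² = 149/4 = 37.25.
Check P: distance² to centre = 28.25 ≤ 37.25, so it lies inside.
All remaining points lie in this disk, and no smaller disk contains both endpoints, so this is the minimum enclosing circle.
r = √(37.25) ≈ 6.103.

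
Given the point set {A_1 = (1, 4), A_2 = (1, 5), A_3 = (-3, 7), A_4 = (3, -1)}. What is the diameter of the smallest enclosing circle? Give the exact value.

10

The farthest pair is A_3–A_4 with squared distance 100. The circle on this segment as diameter has centre (0, 3) and r² = 100/4 = 25.
Check A_1: distance² to centre = 2 ≤ 25, so it lies inside.
All remaining points lie in this disk, and no smaller disk contains both endpoints, so this is the minimum enclosing circle.
Diameter = 2r = 2√25 = 10.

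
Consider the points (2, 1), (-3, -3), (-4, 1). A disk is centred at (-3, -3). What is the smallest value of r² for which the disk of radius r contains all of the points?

41

The required radius is the distance from (-3, -3) to the farthest point.
Squared distances: 41, 0, 17.
Maximum is 41, attained at (2, 1).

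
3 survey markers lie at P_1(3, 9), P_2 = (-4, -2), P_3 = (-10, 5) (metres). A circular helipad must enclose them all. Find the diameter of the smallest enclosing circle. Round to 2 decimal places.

14.22

Side lengths²: P_1P_2² = 170, P_1P_3² = 185, P_2P_3² = 85.
Since P_1P_3² = 185 < 170 + 85 = 255, the triangle is acute, so the smallest enclosing circle is the circumcircle.
Circumcentre = (-133/46, 231/46), r² = 53465/1058.
Diameter = 2r = 2√(53465/1058) ≈ 14.22.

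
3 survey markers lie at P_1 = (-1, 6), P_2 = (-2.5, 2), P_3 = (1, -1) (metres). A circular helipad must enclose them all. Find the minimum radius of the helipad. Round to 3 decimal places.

Side lengths²: P_1P_2² = 18.25, P_1P_3² = 53, P_2P_3² = 21.25.
Since P_1P_3² = 53 ≥ 21.25 + 18.25 = 39.5, the angle opposite P_1P_3 is not acute, so the smallest enclosing circle has P_1P_3 as diameter.
Centre = midpoint of P_1P_3 = (0, 2.5), r² = 53/4 = 13.25.
r = √(13.25) ≈ 3.640.

3.640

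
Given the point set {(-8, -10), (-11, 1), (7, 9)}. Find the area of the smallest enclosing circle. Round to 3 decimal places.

460.243

Call the three points A, B, C in the order given.
Side lengths²: AB² = 130, AC² = 586, BC² = 388.
Since AC² = 586 ≥ 388 + 130 = 518, the angle opposite AC is not acute, so the smallest enclosing circle has AC as diameter.
Centre = midpoint of AC = (-0.5, -0.5), r² = 586/4 = 146.5.
Area = π·r² = π·146.5 ≈ 460.243.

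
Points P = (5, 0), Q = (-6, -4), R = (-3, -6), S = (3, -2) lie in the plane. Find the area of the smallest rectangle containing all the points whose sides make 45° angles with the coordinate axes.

52.5

In coordinates u = x + y, v = x − y the rectangle is axis-aligned; the map (x,y)→(u,v) scales areas by 2.
u-values: 5, -10, -9, 1; range = 5 − (-10) = 15.
v-values: 5, -2, 3, 5; range = 5 − (-2) = 7.
Area = (15 × 7) / 2 = 52.5.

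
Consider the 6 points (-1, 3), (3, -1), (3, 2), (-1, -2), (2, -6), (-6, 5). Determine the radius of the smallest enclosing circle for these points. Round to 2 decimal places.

6.80

The minimum enclosing circle of a finite set is fixed by two of the points (as a diameter) or three (as a circumcircle).
The farthest pair is (2, -6)–(-6, 5) with squared distance 185. The circle on this segment as diameter has centre (-2, -0.5) and r² = 185/4 = 46.25.
Check (-1, 3): distance² to centre = 13.25 ≤ 46.25, so it lies inside.
All remaining points lie in this disk, and no smaller disk contains both endpoints, so this is the minimum enclosing circle.
r = √(46.25) ≈ 6.80.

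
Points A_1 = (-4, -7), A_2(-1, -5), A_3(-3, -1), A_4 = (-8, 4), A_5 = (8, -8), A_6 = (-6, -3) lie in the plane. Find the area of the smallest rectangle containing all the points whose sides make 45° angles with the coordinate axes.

In coordinates u = x + y, v = x − y the rectangle is axis-aligned; the map (x,y)→(u,v) scales areas by 2.
u-values: -11, -6, -4, -4, 0, -9; range = 0 − (-11) = 11.
v-values: 3, 4, -2, -12, 16, -3; range = 16 − (-12) = 28.
Area = (11 × 28) / 2 = 154.

154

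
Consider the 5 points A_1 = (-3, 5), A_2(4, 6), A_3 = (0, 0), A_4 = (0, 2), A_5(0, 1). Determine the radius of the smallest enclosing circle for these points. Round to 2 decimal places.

3.91

By Welzl's lemma the MEC is supported by two points (diametrically opposite) or three points (on a circumcircle).
The minimum enclosing circle is determined by three boundary points: A_1, A_2, A_3.
Their circumcentre is (14/19, 73/19) with r² = 5525/361.
The farthest remaining point A_5 is at distance² 3112/361 ≤ 5525/361.
r = √(5525/361) ≈ 3.91.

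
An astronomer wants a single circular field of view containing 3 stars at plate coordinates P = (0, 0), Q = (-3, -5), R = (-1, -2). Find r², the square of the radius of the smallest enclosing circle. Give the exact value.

Side lengths²: PQ² = 34, PR² = 5, QR² = 13.
Since PQ² = 34 ≥ 13 + 5 = 18, the angle opposite PQ is not acute, so the smallest enclosing circle has PQ as diameter.
Centre = midpoint of PQ = (-1.5, -2.5), r² = 34/4 = 8.5.

8.5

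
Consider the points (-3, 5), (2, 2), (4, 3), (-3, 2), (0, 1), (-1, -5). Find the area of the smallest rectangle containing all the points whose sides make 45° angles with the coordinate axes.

In coordinates u = x + y, v = x − y the rectangle is axis-aligned; the map (x,y)→(u,v) scales areas by 2.
u-values: 2, 4, 7, -1, 1, -6; range = 7 − (-6) = 13.
v-values: -8, 0, 1, -5, -1, 4; range = 4 − (-8) = 12.
Area = (13 × 12) / 2 = 78.

78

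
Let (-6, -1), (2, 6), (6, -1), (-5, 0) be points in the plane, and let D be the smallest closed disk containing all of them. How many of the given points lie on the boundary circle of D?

3

A smallest enclosing disk is always determined by at most three of the input points on its boundary.
The minimum enclosing circle is determined by three boundary points: (-6, -1), (2, 6), (6, -1).
Their circumcentre is (0, 3/14) with r² = 7345/196.
The farthest remaining point (-5, 0) is at distance² 4909/196 ≤ 7345/196.
The points at distance exactly r from the centre are (-6, -1), (2, 6), (6, -1) — 3 points.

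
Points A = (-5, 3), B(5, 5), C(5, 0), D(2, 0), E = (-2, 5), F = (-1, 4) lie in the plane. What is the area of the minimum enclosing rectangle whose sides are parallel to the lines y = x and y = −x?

In coordinates u = x + y, v = x − y the rectangle is axis-aligned; the map (x,y)→(u,v) scales areas by 2.
u-values: -2, 10, 5, 2, 3, 3; range = 10 − (-2) = 12.
v-values: -8, 0, 5, 2, -7, -5; range = 5 − (-8) = 13.
Area = (12 × 13) / 2 = 78.

78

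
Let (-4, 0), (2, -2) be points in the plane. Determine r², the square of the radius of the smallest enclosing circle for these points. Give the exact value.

The smallest circle enclosing two points has them as diameter endpoints.
Centre = midpoint = (-1, -1); r² = |(-4, 0)−(2, -2)|²/4 = 40/4 = 10.

10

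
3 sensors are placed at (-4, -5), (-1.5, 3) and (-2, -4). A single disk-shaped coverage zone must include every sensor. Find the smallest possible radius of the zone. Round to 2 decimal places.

Call the three points A, B, C in the order given.
Side lengths²: AB² = 70.25, AC² = 5, BC² = 49.25.
Since AB² = 70.25 ≥ 49.25 + 5 = 54.25, the angle opposite AB is not acute, so the smallest enclosing circle has AB as diameter.
Centre = midpoint of AB = (-2.75, -1), r² = 70.25/4 = 17.5625.
r = √(17.5625) ≈ 4.19.

4.19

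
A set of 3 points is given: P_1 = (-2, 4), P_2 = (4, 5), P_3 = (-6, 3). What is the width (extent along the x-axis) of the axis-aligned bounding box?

max x = 4, min x = -6, so width = 10.

10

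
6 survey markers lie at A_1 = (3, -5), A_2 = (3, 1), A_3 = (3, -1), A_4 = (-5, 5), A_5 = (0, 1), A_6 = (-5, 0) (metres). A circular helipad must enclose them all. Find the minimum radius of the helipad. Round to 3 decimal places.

The farthest pair is A_1–A_4 with squared distance 164. The circle on this segment as diameter has centre (-1, 0) and r² = 164/4 = 41.
Check A_2: distance² to centre = 17 ≤ 41, so it lies inside.
All remaining points lie in this disk, and no smaller disk contains both endpoints, so this is the minimum enclosing circle.
r = √41 ≈ 6.403.

6.403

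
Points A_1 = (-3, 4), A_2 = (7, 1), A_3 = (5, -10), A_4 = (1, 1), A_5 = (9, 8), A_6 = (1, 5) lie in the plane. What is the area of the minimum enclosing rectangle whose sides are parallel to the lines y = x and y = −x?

In coordinates u = x + y, v = x − y the rectangle is axis-aligned; the map (x,y)→(u,v) scales areas by 2.
u-values: 1, 8, -5, 2, 17, 6; range = 17 − (-5) = 22.
v-values: -7, 6, 15, 0, 1, -4; range = 15 − (-7) = 22.
Area = (22 × 22) / 2 = 242.

242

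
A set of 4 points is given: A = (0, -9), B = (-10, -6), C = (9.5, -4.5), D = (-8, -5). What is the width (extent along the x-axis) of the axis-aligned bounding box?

19.5

max x = 9.5, min x = -10, so width = 19.5.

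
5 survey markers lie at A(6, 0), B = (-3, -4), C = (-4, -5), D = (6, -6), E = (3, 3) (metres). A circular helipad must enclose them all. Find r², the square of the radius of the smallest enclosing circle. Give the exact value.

57065/1682

A smallest enclosing disk is always determined by at most three of the input points on its boundary.
The minimum enclosing circle is determined by three boundary points: C, D, E.
Their circumcentre is (75/58, -149/58) with r² = 57065/1682.
The farthest remaining point A is at distance² 48365/1682 ≤ 57065/1682.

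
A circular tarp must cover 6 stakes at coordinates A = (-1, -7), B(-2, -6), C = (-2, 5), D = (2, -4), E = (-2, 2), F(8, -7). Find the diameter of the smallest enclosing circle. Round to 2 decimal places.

By Welzl's lemma the MEC is supported by two points (diametrically opposite) or three points (on a circumcircle).
The farthest pair is C–F with squared distance 244. The circle on this segment as diameter has centre (3, -1) and r² = 244/4 = 61.
Check A: distance² to centre = 52 ≤ 61, so it lies inside.
All remaining points lie in this disk, and no smaller disk contains both endpoints, so this is the minimum enclosing circle.
Diameter = 2r = 2√61 ≈ 15.62.

15.62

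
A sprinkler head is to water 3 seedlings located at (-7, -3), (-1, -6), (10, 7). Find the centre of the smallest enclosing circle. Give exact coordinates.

Call the three points A, B, C in the order given.
Side lengths²: AB² = 45, AC² = 389, BC² = 290.
Since AC² = 389 ≥ 290 + 45 = 335, the angle opposite AC is not acute, so the smallest enclosing circle has AC as diameter.
Centre = midpoint of AC = (1.5, 2), r² = 389/4 = 97.25.
Centre = (1.5, 2).

(1.5, 2)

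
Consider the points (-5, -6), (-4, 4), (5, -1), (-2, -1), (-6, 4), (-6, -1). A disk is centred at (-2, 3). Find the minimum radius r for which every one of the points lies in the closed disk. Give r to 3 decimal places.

9.487

The required radius is the distance from (-2, 3) to the farthest point.
Squared distances: 90, 5, 65, 16, 17, 32.
Maximum is 90, attained at (-5, -6).
r = √90 ≈ 9.487.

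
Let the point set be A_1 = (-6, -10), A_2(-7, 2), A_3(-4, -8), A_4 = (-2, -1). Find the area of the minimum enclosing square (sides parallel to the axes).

The bounding box has width 5 and height 12.
An axis-aligned square enclosing the set must have side ≥ max(width, height).
So the minimum side is max(5, 12) = 12.
Area = 12² = 144.

144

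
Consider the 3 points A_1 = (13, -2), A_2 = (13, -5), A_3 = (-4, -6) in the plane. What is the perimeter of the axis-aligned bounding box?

42

Width = max x − min x = 13 − (-4) = 17.
Height = max y − min y = -2 − (-6) = 4.
Perimeter = 2(17 + 4) = 42.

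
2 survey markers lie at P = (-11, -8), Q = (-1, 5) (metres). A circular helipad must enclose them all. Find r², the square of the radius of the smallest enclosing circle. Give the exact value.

The smallest circle enclosing two points has them as diameter endpoints.
Centre = midpoint = (-6, -1.5); r² = |PQ|²/4 = 269/4 = 67.25.

67.25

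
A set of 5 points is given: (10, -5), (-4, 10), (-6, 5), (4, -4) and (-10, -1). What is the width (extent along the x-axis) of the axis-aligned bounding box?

max x = 10, min x = -10, so width = 20.

20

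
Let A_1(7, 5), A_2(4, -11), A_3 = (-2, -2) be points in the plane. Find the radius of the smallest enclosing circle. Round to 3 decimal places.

Side lengths²: A_1A_2² = 265, A_1A_3² = 130, A_2A_3² = 117.
Since A_1A_2² = 265 ≥ 130 + 117 = 247, the angle opposite A_1A_2 is not acute, so the smallest enclosing circle has A_1A_2 as diameter.
Centre = midpoint of A_1A_2 = (5.5, -3), r² = 265/4 = 66.25.
r = √(66.25) ≈ 8.139.

8.139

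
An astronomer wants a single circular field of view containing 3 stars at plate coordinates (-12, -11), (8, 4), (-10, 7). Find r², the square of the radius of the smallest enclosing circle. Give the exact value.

Call the three points A, B, C in the order given.
Side lengths²: AB² = 625, AC² = 328, BC² = 333.
Since AB² = 625 < 333 + 328 = 661, the triangle is acute, so the smallest enclosing circle is the circumcircle.
Circumcentre = (-53/22, -65/22), r² = 37925/242.

37925/242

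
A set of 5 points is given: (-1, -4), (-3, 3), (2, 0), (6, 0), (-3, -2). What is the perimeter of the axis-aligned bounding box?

Width = max x − min x = 6 − (-3) = 9.
Height = max y − min y = 3 − (-4) = 7.
Perimeter = 2(9 + 7) = 32.

32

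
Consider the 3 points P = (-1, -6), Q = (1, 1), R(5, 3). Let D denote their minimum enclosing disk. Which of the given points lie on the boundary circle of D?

Side lengths²: PQ² = 53, PR² = 117, QR² = 20.
Since PR² = 117 ≥ 53 + 20 = 73, the angle opposite PR is not acute, so the smallest enclosing circle has PR as diameter.
Centre = midpoint of PR = (2, -1.5), r² = 117/4 = 29.25.
The points at distance exactly r from the centre are P, R — 2 points.

P, R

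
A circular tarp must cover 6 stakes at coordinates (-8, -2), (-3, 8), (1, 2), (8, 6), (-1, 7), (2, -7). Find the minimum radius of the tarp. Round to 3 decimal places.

The minimum enclosing circle of a finite set is fixed by two of the points (as a diameter) or three (as a circumcircle).
The minimum enclosing circle is determined by three boundary points: (-8, -2), (8, 6), (2, -7).
Their circumcentre is (0.125, 1.75) with r² = 80.078125.
The farthest remaining point (-3, 8) is at distance² 48.828125 ≤ 80.078125.
r = √(80.078125) ≈ 8.949.

8.949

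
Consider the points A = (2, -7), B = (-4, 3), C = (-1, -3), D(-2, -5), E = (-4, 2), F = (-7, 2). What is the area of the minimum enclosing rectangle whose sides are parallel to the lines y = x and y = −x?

In coordinates u = x + y, v = x − y the rectangle is axis-aligned; the map (x,y)→(u,v) scales areas by 2.
u-values: -5, -1, -4, -7, -2, -5; range = -1 − (-7) = 6.
v-values: 9, -7, 2, 3, -6, -9; range = 9 − (-9) = 18.
Area = (6 × 18) / 2 = 54.

54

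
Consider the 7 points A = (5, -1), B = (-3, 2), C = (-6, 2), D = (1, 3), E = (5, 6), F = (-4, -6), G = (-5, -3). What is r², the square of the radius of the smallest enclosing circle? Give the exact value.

56.25

By Welzl's lemma the MEC is supported by two points (diametrically opposite) or three points (on a circumcircle).
The farthest pair is E–F with squared distance 225. The circle on this segment as diameter has centre (0.5, 0) and r² = 225/4 = 56.25.
Check A: distance² to centre = 21.25 ≤ 56.25, so it lies inside.
All remaining points lie in this disk, and no smaller disk contains both endpoints, so this is the minimum enclosing circle.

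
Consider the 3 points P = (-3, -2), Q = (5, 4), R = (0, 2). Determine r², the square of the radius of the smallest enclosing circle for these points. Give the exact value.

Side lengths²: PQ² = 100, PR² = 25, QR² = 29.
Since PQ² = 100 ≥ 29 + 25 = 54, the angle opposite PQ is not acute, so the smallest enclosing circle has PQ as diameter.
Centre = midpoint of PQ = (1, 1), r² = 100/4 = 25.

25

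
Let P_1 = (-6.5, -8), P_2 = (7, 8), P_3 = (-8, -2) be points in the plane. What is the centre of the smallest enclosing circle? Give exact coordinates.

Side lengths²: P_1P_2² = 438.25, P_1P_3² = 38.25, P_2P_3² = 325.
Since P_1P_2² = 438.25 ≥ 325 + 38.25 = 363.25, the angle opposite P_1P_2 is not acute, so the smallest enclosing circle has P_1P_2 as diameter.
Centre = midpoint of P_1P_2 = (0.25, 0), r² = 438.25/4 = 109.5625.
Centre = (0.25, 0).

(0.25, 0)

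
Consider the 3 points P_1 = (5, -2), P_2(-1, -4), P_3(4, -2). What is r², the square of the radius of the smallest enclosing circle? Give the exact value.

10

Side lengths²: P_1P_2² = 40, P_1P_3² = 1, P_2P_3² = 29.
Since P_1P_2² = 40 ≥ 29 + 1 = 30, the angle opposite P_1P_2 is not acute, so the smallest enclosing circle has P_1P_2 as diameter.
Centre = midpoint of P_1P_2 = (2, -3), r² = 40/4 = 10.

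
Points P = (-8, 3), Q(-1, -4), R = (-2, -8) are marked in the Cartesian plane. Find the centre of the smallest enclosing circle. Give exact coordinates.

(-5, -2.5)

Side lengths²: PQ² = 98, PR² = 157, QR² = 17.
Since PR² = 157 ≥ 98 + 17 = 115, the angle opposite PR is not acute, so the smallest enclosing circle has PR as diameter.
Centre = midpoint of PR = (-5, -2.5), r² = 157/4 = 39.25.
Centre = (-5, -2.5).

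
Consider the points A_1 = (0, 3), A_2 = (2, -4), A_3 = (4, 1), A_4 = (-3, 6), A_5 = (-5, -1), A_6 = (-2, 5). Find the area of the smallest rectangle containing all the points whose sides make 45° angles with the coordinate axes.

82.5

In coordinates u = x + y, v = x − y the rectangle is axis-aligned; the map (x,y)→(u,v) scales areas by 2.
u-values: 3, -2, 5, 3, -6, 3; range = 5 − (-6) = 11.
v-values: -3, 6, 3, -9, -4, -7; range = 6 − (-9) = 15.
Area = (11 × 15) / 2 = 82.5.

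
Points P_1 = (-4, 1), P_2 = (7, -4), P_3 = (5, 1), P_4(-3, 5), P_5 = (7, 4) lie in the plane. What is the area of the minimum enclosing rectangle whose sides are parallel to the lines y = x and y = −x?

133

In coordinates u = x + y, v = x − y the rectangle is axis-aligned; the map (x,y)→(u,v) scales areas by 2.
u-values: -3, 3, 6, 2, 11; range = 11 − (-3) = 14.
v-values: -5, 11, 4, -8, 3; range = 11 − (-8) = 19.
Area = (14 × 19) / 2 = 133.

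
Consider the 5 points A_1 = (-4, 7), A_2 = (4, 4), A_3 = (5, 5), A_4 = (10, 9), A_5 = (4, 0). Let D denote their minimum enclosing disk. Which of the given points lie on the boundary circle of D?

By Welzl's lemma the MEC is supported by two points (diametrically opposite) or three points (on a circumcircle).
The minimum enclosing circle is determined by three boundary points: A_1, A_4, A_5.
Their circumcentre is (119/38, 269/38) with r² = 36725/722.
The farthest remaining point A_2 is at distance² 7389/722 ≤ 36725/722.
The points at distance exactly r from the centre are A_1, A_4, A_5 — 3 points.

A_1, A_4, A_5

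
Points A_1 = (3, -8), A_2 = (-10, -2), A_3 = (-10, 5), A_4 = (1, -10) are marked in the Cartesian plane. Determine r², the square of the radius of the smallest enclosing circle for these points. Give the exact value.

86.5

By Welzl's lemma the MEC is supported by two points (diametrically opposite) or three points (on a circumcircle).
The farthest pair is A_3–A_4 with squared distance 346. The circle on this segment as diameter has centre (-4.5, -2.5) and r² = 346/4 = 86.5.
Check A_1: distance² to centre = 86.5 ≤ 86.5, so it lies inside.
All remaining points lie in this disk, and no smaller disk contains both endpoints, so this is the minimum enclosing circle.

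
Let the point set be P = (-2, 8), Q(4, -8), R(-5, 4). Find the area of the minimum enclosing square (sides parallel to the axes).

The bounding box has width 9 and height 16.
An axis-aligned square enclosing the set must have side ≥ max(width, height).
So the minimum side is max(9, 16) = 16.
Area = 16² = 256.

256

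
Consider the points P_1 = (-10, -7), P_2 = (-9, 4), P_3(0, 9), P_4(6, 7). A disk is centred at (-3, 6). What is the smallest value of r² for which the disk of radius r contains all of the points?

The required radius is the distance from (-3, 6) to the farthest point.
Squared distances: 218, 40, 18, 82.
Maximum is 218, attained at P_1.

218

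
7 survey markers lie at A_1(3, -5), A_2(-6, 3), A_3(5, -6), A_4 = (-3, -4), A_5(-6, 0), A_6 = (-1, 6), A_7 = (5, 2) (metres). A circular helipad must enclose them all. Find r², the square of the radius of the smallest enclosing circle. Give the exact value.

8585/169

A smallest enclosing disk is always determined by at most three of the input points on its boundary.
The minimum enclosing circle is determined by three boundary points: A_2, A_3, A_6.
Their circumcentre is (-2/13, -14/13) with r² = 8585/169.
The farthest remaining point A_7 is at distance² 6089/169 ≤ 8585/169.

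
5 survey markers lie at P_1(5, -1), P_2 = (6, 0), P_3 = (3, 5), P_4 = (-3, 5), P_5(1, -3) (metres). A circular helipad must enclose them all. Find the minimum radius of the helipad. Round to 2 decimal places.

The minimum enclosing circle of a finite set is fixed by two of the points (as a diameter) or three (as a circumcircle).
The minimum enclosing circle is determined by three boundary points: P_2, P_4, P_5.
Their circumcentre is (17/13, 28/13) with r² = 4505/169.
The farthest remaining point P_1 is at distance² 3985/169 ≤ 4505/169.
r = √(4505/169) ≈ 5.16.

5.16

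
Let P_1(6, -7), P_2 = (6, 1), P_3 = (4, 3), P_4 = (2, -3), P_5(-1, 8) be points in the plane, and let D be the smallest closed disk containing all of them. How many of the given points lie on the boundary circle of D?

2

By Welzl's lemma the MEC is supported by two points (diametrically opposite) or three points (on a circumcircle).
The farthest pair is P_1–P_5 with squared distance 274. The circle on this segment as diameter has centre (2.5, 0.5) and r² = 274/4 = 68.5.
Check P_2: distance² to centre = 12.5 ≤ 68.5, so it lies inside.
All remaining points lie in this disk, and no smaller disk contains both endpoints, so this is the minimum enclosing circle.
The points at distance exactly r from the centre are P_1, P_5 — 2 points.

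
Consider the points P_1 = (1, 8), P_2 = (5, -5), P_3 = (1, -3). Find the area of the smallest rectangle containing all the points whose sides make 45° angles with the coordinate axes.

93.5

In coordinates u = x + y, v = x − y the rectangle is axis-aligned; the map (x,y)→(u,v) scales areas by 2.
u-values: 9, 0, -2; range = 9 − (-2) = 11.
v-values: -7, 10, 4; range = 10 − (-7) = 17.
Area = (11 × 17) / 2 = 93.5.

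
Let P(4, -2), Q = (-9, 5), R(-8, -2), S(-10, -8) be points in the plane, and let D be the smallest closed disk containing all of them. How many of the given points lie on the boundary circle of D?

The minimum enclosing circle of a finite set is fixed by two of the points (as a diameter) or three (as a circumcircle).
The minimum enclosing circle is determined by three boundary points: P, Q, S.
Their circumcentre is (-381/88, -167/88) with r² = 268685/3872.
The farthest remaining point R is at distance² 52205/3872 ≤ 268685/3872.
The points at distance exactly r from the centre are P, Q, S — 3 points.

3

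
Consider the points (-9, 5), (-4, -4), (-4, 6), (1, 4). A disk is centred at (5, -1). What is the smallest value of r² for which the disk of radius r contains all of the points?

232

The required radius is the distance from (5, -1) to the farthest point.
Squared distances: 232, 90, 130, 41.
Maximum is 232, attained at (-9, 5).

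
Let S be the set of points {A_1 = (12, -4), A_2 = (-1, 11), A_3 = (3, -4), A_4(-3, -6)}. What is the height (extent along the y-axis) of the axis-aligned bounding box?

17

max y = 11, min y = -6, so height = 17.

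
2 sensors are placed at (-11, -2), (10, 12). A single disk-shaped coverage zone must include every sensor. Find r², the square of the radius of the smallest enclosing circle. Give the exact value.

159.25

The smallest circle enclosing two points has them as diameter endpoints.
Centre = midpoint = (-0.5, 5); r² = |(-11, -2)−(10, 12)|²/4 = 637/4 = 159.25.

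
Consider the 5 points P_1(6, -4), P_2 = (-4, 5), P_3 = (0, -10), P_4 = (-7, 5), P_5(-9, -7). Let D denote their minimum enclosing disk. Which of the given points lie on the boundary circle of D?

A smallest enclosing disk is always determined by at most three of the input points on its boundary.
The minimum enclosing circle is determined by three boundary points: P_1, P_4, P_5.
Their circumcentre is (-64/29, -57/29) with r² = 60125/841.
The farthest remaining point P_3 is at distance² 58385/841 ≤ 60125/841.
The points at distance exactly r from the centre are P_1, P_4, P_5 — 3 points.

P_1, P_4, P_5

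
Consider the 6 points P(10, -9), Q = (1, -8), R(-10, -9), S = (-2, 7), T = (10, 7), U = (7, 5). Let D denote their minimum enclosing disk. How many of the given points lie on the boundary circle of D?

3

The minimum enclosing circle of a finite set is fixed by two of the points (as a diameter) or three (as a circumcircle).
The farthest pair is R–T with squared distance 656. The circle on this segment as diameter has centre (0, -1) and r² = 656/4 = 164.
Check P: distance² to centre = 164 ≤ 164, so it lies inside.
All remaining points lie in this disk, and no smaller disk contains both endpoints, so this is the minimum enclosing circle.
The points at distance exactly r from the centre are P, R, T — 3 points.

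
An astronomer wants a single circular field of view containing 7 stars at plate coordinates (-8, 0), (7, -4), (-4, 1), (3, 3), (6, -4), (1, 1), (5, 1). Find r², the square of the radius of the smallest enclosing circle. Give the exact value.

60.25

A smallest enclosing disk is always determined by at most three of the input points on its boundary.
The farthest pair is (-8, 0)–(7, -4) with squared distance 241. The circle on this segment as diameter has centre (-0.5, -2) and r² = 241/4 = 60.25.
Check (-4, 1): distance² to centre = 21.25 ≤ 60.25, so it lies inside.
All remaining points lie in this disk, and no smaller disk contains both endpoints, so this is the minimum enclosing circle.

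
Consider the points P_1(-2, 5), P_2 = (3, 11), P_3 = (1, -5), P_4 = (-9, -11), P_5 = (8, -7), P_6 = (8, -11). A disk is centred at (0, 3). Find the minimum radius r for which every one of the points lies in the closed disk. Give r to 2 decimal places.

16.64

The required radius is the distance from (0, 3) to the farthest point.
Squared distances: 8, 73, 65, 277, 164, 260.
Maximum is 277, attained at P_4.
r = √277 ≈ 16.64.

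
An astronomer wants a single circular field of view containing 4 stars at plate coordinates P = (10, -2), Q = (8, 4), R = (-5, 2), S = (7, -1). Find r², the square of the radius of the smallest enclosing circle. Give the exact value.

60.25

The minimum enclosing circle of a finite set is fixed by two of the points (as a diameter) or three (as a circumcircle).
The farthest pair is P–R with squared distance 241. The circle on this segment as diameter has centre (2.5, 0) and r² = 241/4 = 60.25.
Check Q: distance² to centre = 46.25 ≤ 60.25, so it lies inside.
All remaining points lie in this disk, and no smaller disk contains both endpoints, so this is the minimum enclosing circle.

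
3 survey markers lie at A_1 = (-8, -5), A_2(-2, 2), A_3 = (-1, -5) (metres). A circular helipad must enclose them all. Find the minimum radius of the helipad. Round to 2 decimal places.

4.66

Side lengths²: A_1A_2² = 85, A_1A_3² = 49, A_2A_3² = 50.
Since A_1A_2² = 85 < 50 + 49 = 99, the triangle is acute, so the smallest enclosing circle is the circumcircle.
Circumcentre = (-4.5, -27/14), r² = 2125/98.
r = √(2125/98) ≈ 4.66.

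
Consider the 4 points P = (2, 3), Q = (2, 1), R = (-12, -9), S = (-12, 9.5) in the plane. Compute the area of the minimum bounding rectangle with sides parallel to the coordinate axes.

259

x ranges over [-12, 2], width 14.
y ranges over [-9, 9.5], height 18.5.
Area = 14 × 18.5 = 259.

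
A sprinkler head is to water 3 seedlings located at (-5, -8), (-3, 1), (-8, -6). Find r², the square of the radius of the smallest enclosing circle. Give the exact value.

40885/1922

Call the three points A, B, C in the order given.
Side lengths²: AB² = 85, AC² = 13, BC² = 74.
Since AB² = 85 < 74 + 13 = 87, the triangle is acute, so the smallest enclosing circle is the circumcircle.
Circumcentre = (-257/62, -215/62), r² = 40885/1922.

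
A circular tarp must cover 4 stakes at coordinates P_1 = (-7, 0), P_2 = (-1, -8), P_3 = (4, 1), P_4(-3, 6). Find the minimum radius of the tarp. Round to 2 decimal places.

The farthest pair is P_2–P_4 with squared distance 200. The circle on this segment as diameter has centre (-2, -1) and r² = 200/4 = 50.
Check P_1: distance² to centre = 26 ≤ 50, so it lies inside.
All remaining points lie in this disk, and no smaller disk contains both endpoints, so this is the minimum enclosing circle.
r = √50 ≈ 7.07.

7.07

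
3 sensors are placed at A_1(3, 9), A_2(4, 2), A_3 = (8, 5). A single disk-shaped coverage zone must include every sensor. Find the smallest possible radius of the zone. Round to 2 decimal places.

3.65

Side lengths²: A_1A_2² = 50, A_1A_3² = 41, A_2A_3² = 25.
Since A_1A_2² = 50 < 41 + 25 = 66, the triangle is acute, so the smallest enclosing circle is the circumcircle.
Circumcentre = (273/62, 349/62), r² = 25625/1922.
r = √(25625/1922) ≈ 3.65.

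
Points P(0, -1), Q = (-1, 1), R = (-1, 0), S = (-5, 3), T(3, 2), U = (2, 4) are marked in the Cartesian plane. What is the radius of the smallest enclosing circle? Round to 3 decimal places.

4.031

The farthest pair is S–T with squared distance 65. The circle on this segment as diameter has centre (-1, 2.5) and r² = 65/4 = 16.25.
Check P: distance² to centre = 13.25 ≤ 16.25, so it lies inside.
All remaining points lie in this disk, and no smaller disk contains both endpoints, so this is the minimum enclosing circle.
r = √(16.25) ≈ 4.031.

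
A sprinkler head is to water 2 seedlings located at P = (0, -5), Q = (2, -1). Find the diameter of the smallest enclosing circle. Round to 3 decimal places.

4.472

The smallest circle enclosing two points has them as diameter endpoints.
Centre = midpoint = (1, -3); r² = |PQ|²/4 = 20/4 = 5.
Diameter = 2r = 2√5 ≈ 4.472.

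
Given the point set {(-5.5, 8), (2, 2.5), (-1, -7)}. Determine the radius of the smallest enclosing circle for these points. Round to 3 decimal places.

7.830

Call the three points A, B, C in the order given.
Side lengths²: AB² = 86.5, AC² = 245.25, BC² = 99.25.
Since AC² = 245.25 ≥ 99.25 + 86.5 = 185.75, the angle opposite AC is not acute, so the smallest enclosing circle has AC as diameter.
Centre = midpoint of AC = (-3.25, 0.5), r² = 245.25/4 = 61.3125.
r = √(61.3125) ≈ 7.830.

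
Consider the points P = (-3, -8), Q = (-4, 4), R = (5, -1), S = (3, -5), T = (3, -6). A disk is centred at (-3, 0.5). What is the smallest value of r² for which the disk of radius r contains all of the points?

78.25

The required radius is the distance from (-3, 0.5) to the farthest point.
Squared distances: 72.25, 13.25, 66.25, 66.25, 78.25.
Maximum is 78.25, attained at T.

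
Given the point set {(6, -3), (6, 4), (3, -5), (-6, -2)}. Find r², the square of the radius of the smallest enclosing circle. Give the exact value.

45.3125

The minimum enclosing circle is determined by three boundary points: (6, -3), (6, 4), (-6, -2).
Their circumcentre is (0.25, 0.5) with r² = 45.3125.
The farthest remaining point (3, -5) is at distance² 37.8125 ≤ 45.3125.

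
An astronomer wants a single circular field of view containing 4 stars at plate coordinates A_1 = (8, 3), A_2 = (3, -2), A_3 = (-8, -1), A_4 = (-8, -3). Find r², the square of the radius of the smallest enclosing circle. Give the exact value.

73

The minimum enclosing circle of a finite set is fixed by two of the points (as a diameter) or three (as a circumcircle).
The farthest pair is A_1–A_4 with squared distance 292. The circle on this segment as diameter has centre (0, 0) and r² = 292/4 = 73.
Check A_2: distance² to centre = 13 ≤ 73, so it lies inside.
All remaining points lie in this disk, and no smaller disk contains both endpoints, so this is the minimum enclosing circle.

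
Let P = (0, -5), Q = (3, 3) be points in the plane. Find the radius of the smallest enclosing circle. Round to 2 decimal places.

The smallest circle enclosing two points has them as diameter endpoints.
Centre = midpoint = (1.5, -1); r² = |PQ|²/4 = 73/4 = 18.25.
r = √(18.25) ≈ 4.27.

4.27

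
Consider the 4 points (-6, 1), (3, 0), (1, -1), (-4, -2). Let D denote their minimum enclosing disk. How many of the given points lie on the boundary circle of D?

2

By Welzl's lemma the MEC is supported by two points (diametrically opposite) or three points (on a circumcircle).
The farthest pair is (-6, 1)–(3, 0) with squared distance 82. The circle on this segment as diameter has centre (-1.5, 0.5) and r² = 82/4 = 20.5.
Check (1, -1): distance² to centre = 8.5 ≤ 20.5, so it lies inside.
All remaining points lie in this disk, and no smaller disk contains both endpoints, so this is the minimum enclosing circle.
The points at distance exactly r from the centre are (-6, 1), (3, 0) — 2 points.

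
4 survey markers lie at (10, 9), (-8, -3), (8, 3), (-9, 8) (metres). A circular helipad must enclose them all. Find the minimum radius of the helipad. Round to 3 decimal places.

By Welzl's lemma the MEC is supported by two points (diametrically opposite) or three points (on a circumcircle).
The minimum enclosing circle is determined by three boundary points: (10, 9), (-8, -3), (-9, 8).
Their circumcentre is (27/35, 117/35) with r² = 143533/1225.
The farthest remaining point (8, 3) is at distance² 64153/1225 ≤ 143533/1225.
r = √(143533/1225) ≈ 10.824.

10.824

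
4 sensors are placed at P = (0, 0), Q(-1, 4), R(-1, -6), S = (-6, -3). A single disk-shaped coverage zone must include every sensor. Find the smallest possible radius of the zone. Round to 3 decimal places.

5.016

A smallest enclosing disk is always determined by at most three of the input points on its boundary.
The minimum enclosing circle is determined by three boundary points: Q, R, S.
Their circumcentre is (-1.4, -1) with r² = 25.16.
The farthest remaining point P is at distance² 2.96 ≤ 25.16.
r = √(25.16) ≈ 5.016.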